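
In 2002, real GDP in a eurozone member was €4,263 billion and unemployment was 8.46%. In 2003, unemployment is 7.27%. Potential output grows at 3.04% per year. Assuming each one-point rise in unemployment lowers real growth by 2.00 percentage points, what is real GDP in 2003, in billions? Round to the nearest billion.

Δu = 7.27 - 8.46 = -1.19 points.
Okun's law (growth form): g_Y = g_Y* - β × Δu = 3.04 - 2.00 × (-1.19) = 3.04 + 2.38 = 5.42%.
Real GDP in the next year = 4263 × (1 + 5.42/100) = 4263 × 1.0542 ≈ 4494 billion.

€4,494 billion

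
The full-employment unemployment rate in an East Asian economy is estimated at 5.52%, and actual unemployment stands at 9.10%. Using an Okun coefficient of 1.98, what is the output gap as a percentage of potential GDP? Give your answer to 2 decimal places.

The unemployment gap is 9.1 - 5.52 = 3.58 percentage points.
Okun's law gives an output gap of -1.98 × 3.58 = -7.0884%, i.e. 7.09% below potential.

-7.09%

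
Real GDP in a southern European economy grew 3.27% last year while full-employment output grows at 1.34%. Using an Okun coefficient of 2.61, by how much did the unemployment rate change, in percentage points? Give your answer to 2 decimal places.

Growth-rate Okun's law: g_Y = g_Y* - β × Δu, so Δu = (g_Y* - g_Y)/β.
Δu = (1.34 - 3.27)/2.61 = -1.93/2.61 = -0.74 percentage points.

-0.74 percentage points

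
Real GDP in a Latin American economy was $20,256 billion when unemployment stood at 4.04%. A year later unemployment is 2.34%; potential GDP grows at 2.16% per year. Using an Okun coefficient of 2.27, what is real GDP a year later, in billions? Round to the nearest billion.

Δu = 2.34 - 4.04 = -1.7 points.
Okun's law (growth form): g_Y = g_Y* - β × Δu = 2.16 - 2.27 × (-1.70) = 2.16 + 3.859 = 6.019%.
Real GDP in the next year = 20256 × (1 + 6.019/100) = 20256 × 1.06019 ≈ 21475 billion.

$21,475 billion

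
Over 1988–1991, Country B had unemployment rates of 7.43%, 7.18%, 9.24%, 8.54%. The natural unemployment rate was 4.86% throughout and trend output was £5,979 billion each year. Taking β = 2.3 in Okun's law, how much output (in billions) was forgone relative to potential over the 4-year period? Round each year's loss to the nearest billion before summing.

£1,780 billion

Year 1988: gap = -2.3 × (7.43 - 4.86) = -5.911%, loss ≈ 5979 × 5.911/100 ≈ 353.
Year 1989: gap = -2.3 × (7.18 - 4.86) = -5.336%, loss ≈ 5979 × 5.336/100 ≈ 319.
Year 1990: gap = -2.3 × (9.24 - 4.86) = -10.074%, loss ≈ 5979 × 10.074/100 ≈ 602.
Year 1991: gap = -2.3 × (8.54 - 4.86) = -8.464%, loss ≈ 5979 × 8.464/100 ≈ 506.
Total lost output = 353 + 319 + 602 + 506 = 1780 billion.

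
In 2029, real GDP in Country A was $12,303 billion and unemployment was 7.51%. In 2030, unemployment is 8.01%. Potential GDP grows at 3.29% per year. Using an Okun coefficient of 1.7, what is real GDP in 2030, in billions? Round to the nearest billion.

$12,603 billion

Δu = 8.01 - 7.51 = 0.5 points.
Okun's law (growth form): g_Y = g_Y* - β × Δu = 3.29 - 1.7 × (0.50) = 3.29 - 0.85 = 2.44%.
Real GDP in the next year = 12303 × (1 + 2.44/100) = 12303 × 1.0244 ≈ 12603 billion.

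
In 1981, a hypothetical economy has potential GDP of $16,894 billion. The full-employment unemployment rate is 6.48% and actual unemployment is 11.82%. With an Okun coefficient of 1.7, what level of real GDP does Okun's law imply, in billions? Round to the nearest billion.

$15,360 billion

Unemployment gap = 11.82 - 6.48 = 5.34 points, so the output gap is -1.7 × 5.34 = -9.078%.
Actual GDP = 16894 × (1 - 9.078/100) = 16894 × 0.90922 ≈ 15360 billion.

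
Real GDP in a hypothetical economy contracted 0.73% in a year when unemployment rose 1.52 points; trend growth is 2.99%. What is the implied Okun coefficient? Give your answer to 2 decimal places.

β ≈ 2.45

Growth form: g_Y = g_Y* - β × Δu, so β = (g_Y* - g_Y)/Δu.
β = (2.99 + 0.73)/1.52 = 3.72/1.52 = 2.45.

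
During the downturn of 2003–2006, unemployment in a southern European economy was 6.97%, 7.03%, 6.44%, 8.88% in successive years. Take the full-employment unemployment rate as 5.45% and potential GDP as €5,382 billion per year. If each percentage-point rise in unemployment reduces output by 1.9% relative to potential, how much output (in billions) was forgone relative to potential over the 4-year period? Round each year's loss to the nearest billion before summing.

Year 2003: gap = -1.9 × (6.97 - 5.45) = -2.888%, loss ≈ 5382 × 2.888/100 ≈ 155.
Year 2004: gap = -1.9 × (7.03 - 5.45) = -3.002%, loss ≈ 5382 × 3.002/100 ≈ 162.
Year 2005: gap = -1.9 × (6.44 - 5.45) = -1.881%, loss ≈ 5382 × 1.881/100 ≈ 101.
Year 2006: gap = -1.9 × (8.88 - 5.45) = -6.517%, loss ≈ 5382 × 6.517/100 ≈ 351.
Total lost output = 155 + 162 + 101 + 351 = 769 billion.

€769 billion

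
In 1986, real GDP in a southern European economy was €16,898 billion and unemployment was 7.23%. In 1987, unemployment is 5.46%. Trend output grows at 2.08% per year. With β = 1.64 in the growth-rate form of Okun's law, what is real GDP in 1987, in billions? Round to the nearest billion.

€17,740 billion

Δu = 5.46 - 7.23 = -1.77 points.
Okun's law (growth form): g_Y = g_Y* - β × Δu = 2.08 - 1.64 × (-1.77) = 2.08 + 2.9028 = 4.9828%.
Real GDP in the next year = 16898 × (1 + 4.9828/100) = 16898 × 1.049828 ≈ 17740 billion.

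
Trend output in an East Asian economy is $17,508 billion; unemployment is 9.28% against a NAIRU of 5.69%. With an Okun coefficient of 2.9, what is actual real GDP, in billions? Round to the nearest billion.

$15,685 billion

Unemployment gap = 9.28 - 5.69 = 3.59 points, so the output gap is -2.9 × 3.59 = -10.411%.
Actual GDP = 17508 × (1 - 10.411/100) = 17508 × 0.89589 ≈ 15685 billion.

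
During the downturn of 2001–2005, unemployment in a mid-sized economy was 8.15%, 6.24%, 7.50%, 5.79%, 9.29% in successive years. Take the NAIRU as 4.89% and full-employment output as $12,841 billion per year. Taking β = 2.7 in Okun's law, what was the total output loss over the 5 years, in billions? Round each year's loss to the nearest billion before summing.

$4,341 billion

Year 2001: gap = -2.7 × (8.15 - 4.89) = -8.802%, loss ≈ 12841 × 8.802/100 ≈ 1130.
Year 2002: gap = -2.7 × (6.24 - 4.89) = -3.645%, loss ≈ 12841 × 3.645/100 ≈ 468.
Year 2003: gap = -2.7 × (7.5 - 4.89) = -7.047%, loss ≈ 12841 × 7.047/100 ≈ 905.
Year 2004: gap = -2.7 × (5.79 - 4.89) = -2.43%, loss ≈ 12841 × 2.43/100 ≈ 312.
Year 2005: gap = -2.7 × (9.29 - 4.89) = -11.88%, loss ≈ 12841 × 11.88/100 ≈ 1526.
Total lost output = 1130 + 468 + 905 + 312 + 1526 = 4341 billion.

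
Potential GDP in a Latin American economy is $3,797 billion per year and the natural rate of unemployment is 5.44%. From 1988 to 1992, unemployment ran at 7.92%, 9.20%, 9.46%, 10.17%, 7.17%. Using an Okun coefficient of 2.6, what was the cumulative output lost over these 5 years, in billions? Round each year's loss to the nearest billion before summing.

$1,651 billion

Year 1988: gap = -2.6 × (7.92 - 5.44) = -6.448%, loss ≈ 3797 × 6.448/100 ≈ 245.
Year 1989: gap = -2.6 × (9.2 - 5.44) = -9.776%, loss ≈ 3797 × 9.776/100 ≈ 371.
Year 1990: gap = -2.6 × (9.46 - 5.44) = -10.452%, loss ≈ 3797 × 10.452/100 ≈ 397.
Year 1991: gap = -2.6 × (10.17 - 5.44) = -12.298%, loss ≈ 3797 × 12.298/100 ≈ 467.
Year 1992: gap = -2.6 × (7.17 - 5.44) = -4.498%, loss ≈ 3797 × 4.498/100 ≈ 171.
Total lost output = 245 + 371 + 397 + 467 + 171 = 1651 billion.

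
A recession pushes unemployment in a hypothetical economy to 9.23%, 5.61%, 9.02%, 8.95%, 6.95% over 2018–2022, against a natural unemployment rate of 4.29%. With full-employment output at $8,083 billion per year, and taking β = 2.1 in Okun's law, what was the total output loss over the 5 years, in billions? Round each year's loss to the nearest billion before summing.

$3,109 billion

Year 2018: gap = -2.1 × (9.23 - 4.29) = -10.374%, loss ≈ 8083 × 10.374/100 ≈ 839.
Year 2019: gap = -2.1 × (5.61 - 4.29) = -2.772%, loss ≈ 8083 × 2.772/100 ≈ 224.
Year 2020: gap = -2.1 × (9.02 - 4.29) = -9.933%, loss ≈ 8083 × 9.933/100 ≈ 803.
Year 2021: gap = -2.1 × (8.95 - 4.29) = -9.786%, loss ≈ 8083 × 9.786/100 ≈ 791.
Year 2022: gap = -2.1 × (6.95 - 4.29) = -5.586%, loss ≈ 8083 × 5.586/100 ≈ 452.
Total lost output = 839 + 224 + 803 + 791 + 452 = 3109 billion.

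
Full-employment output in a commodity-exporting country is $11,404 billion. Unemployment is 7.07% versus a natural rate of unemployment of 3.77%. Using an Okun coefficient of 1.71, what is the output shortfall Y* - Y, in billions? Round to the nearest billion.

Output gap = -1.71 × (7.07 - 3.77) = -1.71 × 3.3 = -5.643%.
Actual GDP ≈ 11404 × 0.94357 ≈ 10760 billion, so the shortfall is 11404 - 10760 = 644 billion.

$644 billion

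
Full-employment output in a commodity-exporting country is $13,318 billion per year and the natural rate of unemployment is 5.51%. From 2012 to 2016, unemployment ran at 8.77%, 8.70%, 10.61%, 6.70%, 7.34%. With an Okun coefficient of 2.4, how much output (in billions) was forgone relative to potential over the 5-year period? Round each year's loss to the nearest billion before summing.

Year 2012: gap = -2.4 × (8.77 - 5.51) = -7.824%, loss ≈ 13318 × 7.824/100 ≈ 1042.
Year 2013: gap = -2.4 × (8.7 - 5.51) = -7.656%, loss ≈ 13318 × 7.656/100 ≈ 1020.
Year 2014: gap = -2.4 × (10.61 - 5.51) = -12.24%, loss ≈ 13318 × 12.24/100 ≈ 1630.
Year 2015: gap = -2.4 × (6.7 - 5.51) = -2.856%, loss ≈ 13318 × 2.856/100 ≈ 380.
Year 2016: gap = -2.4 × (7.34 - 5.51) = -4.392%, loss ≈ 13318 × 4.392/100 ≈ 585.
Total lost output = 1042 + 1020 + 1630 + 380 + 585 = 4657 billion.

$4,657 billion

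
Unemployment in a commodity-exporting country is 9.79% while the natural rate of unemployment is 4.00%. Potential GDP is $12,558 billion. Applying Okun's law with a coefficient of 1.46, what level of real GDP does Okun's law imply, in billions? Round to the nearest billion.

$11,496 billion

Unemployment gap = 9.79 - 4 = 5.79 points, so the output gap is -1.46 × 5.79 = -8.4534%.
Actual GDP = 12558 × (1 - 8.4534/100) = 12558 × 0.915466 ≈ 11496 billion.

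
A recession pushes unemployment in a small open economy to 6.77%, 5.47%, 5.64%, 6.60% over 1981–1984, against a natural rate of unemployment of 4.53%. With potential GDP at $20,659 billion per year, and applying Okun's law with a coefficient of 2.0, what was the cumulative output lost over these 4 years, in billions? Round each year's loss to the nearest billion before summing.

Year 1981: gap = -2.0 × (6.77 - 4.53) = -4.48%, loss ≈ 20659 × 4.48/100 ≈ 926.
Year 1982: gap = -2.0 × (5.47 - 4.53) = -1.88%, loss ≈ 20659 × 1.88/100 ≈ 388.
Year 1983: gap = -2.0 × (5.64 - 4.53) = -2.22%, loss ≈ 20659 × 2.22/100 ≈ 459.
Year 1984: gap = -2.0 × (6.6 - 4.53) = -4.14%, loss ≈ 20659 × 4.14/100 ≈ 855.
Total lost output = 926 + 388 + 459 + 855 = 2628 billion.

$2,628 billion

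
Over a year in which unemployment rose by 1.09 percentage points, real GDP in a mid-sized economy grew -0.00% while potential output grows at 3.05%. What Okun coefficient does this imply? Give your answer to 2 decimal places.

Growth form: g_Y = g_Y* - β × Δu, so β = (g_Y* - g_Y)/Δu.
β = (3.05 - 0)/1.09 = 3.05/1.09 = 2.80.

β ≈ 2.80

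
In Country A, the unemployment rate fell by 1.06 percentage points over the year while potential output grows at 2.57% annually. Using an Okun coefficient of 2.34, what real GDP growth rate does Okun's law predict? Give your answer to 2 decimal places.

5.05%

Growth-rate Okun's law: g_Y = g_Y* - β × Δu.
g_Y = 2.57 - 2.34 × (-1.06) = 2.57 + 2.4804 = 5.0504%, i.e. 5.05% to 2 d.p.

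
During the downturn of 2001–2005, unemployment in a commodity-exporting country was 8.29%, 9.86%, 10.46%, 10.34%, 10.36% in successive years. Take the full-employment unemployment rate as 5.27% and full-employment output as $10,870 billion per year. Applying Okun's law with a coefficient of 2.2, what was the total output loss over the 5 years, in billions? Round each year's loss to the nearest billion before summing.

$5,490 billion

Year 2001: gap = -2.2 × (8.29 - 5.27) = -6.644%, loss ≈ 10870 × 6.644/100 ≈ 722.
Year 2002: gap = -2.2 × (9.86 - 5.27) = -10.098%, loss ≈ 10870 × 10.098/100 ≈ 1098.
Year 2003: gap = -2.2 × (10.46 - 5.27) = -11.418%, loss ≈ 10870 × 11.418/100 ≈ 1241.
Year 2004: gap = -2.2 × (10.34 - 5.27) = -11.154%, loss ≈ 10870 × 11.154/100 ≈ 1212.
Year 2005: gap = -2.2 × (10.36 - 5.27) = -11.198%, loss ≈ 10870 × 11.198/100 ≈ 1217.
Total lost output = 722 + 1098 + 1241 + 1212 + 1217 = 5490 billion.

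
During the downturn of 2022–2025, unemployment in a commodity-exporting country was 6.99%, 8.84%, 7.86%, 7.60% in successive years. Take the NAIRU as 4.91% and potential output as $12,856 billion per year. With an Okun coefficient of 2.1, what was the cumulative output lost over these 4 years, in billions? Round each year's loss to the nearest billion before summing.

Year 2022: gap = -2.1 × (6.99 - 4.91) = -4.368%, loss ≈ 12856 × 4.368/100 ≈ 562.
Year 2023: gap = -2.1 × (8.84 - 4.91) = -8.253%, loss ≈ 12856 × 8.253/100 ≈ 1061.
Year 2024: gap = -2.1 × (7.86 - 4.91) = -6.195%, loss ≈ 12856 × 6.195/100 ≈ 796.
Year 2025: gap = -2.1 × (7.6 - 4.91) = -5.649%, loss ≈ 12856 × 5.649/100 ≈ 726.
Total lost output = 562 + 1061 + 796 + 726 = 3145 billion.

$3,145 billion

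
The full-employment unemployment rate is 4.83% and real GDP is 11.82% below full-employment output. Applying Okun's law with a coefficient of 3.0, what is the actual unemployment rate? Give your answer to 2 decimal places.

8.77%

From Okun's law, u - u* = -(output gap)/β = -(-11.82)/3.0 = 3.94 points.
So u = 4.83 + 3.94 = 8.77%.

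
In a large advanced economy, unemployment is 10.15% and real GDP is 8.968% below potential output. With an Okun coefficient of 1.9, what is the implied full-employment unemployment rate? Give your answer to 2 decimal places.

5.43%

From Okun's law, u - u* = -(output gap)/β = -(-8.968)/1.9 = 4.72 points.
So u* = 10.15 - 4.72 = 5.43%.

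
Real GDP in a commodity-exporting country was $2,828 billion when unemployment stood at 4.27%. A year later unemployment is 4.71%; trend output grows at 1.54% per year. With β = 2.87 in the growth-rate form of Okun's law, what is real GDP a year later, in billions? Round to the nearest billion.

$2,836 billion

Δu = 4.71 - 4.27 = 0.44 points.
Okun's law (growth form): g_Y = g_Y* - β × Δu = 1.54 - 2.87 × (0.44) = 1.54 - 1.2628 = 0.2772%.
Real GDP in the next year = 2828 × (1 + 0.2772/100) = 2828 × 1.002772 ≈ 2836 billion.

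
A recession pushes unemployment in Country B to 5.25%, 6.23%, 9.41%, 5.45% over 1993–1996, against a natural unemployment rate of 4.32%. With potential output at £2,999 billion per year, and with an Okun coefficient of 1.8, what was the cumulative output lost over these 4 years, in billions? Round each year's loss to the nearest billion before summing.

£489 billion

Year 1993: gap = -1.8 × (5.25 - 4.32) = -1.674%, loss ≈ 2999 × 1.674/100 ≈ 50.
Year 1994: gap = -1.8 × (6.23 - 4.32) = -3.438%, loss ≈ 2999 × 3.438/100 ≈ 103.
Year 1995: gap = -1.8 × (9.41 - 4.32) = -9.162%, loss ≈ 2999 × 9.162/100 ≈ 275.
Year 1996: gap = -1.8 × (5.45 - 4.32) = -2.034%, loss ≈ 2999 × 2.034/100 ≈ 61.
Total lost output = 50 + 103 + 275 + 61 = 489 billion.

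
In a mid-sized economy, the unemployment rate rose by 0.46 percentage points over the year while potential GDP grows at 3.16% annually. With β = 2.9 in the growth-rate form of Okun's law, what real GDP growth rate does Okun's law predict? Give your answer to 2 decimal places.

Growth-rate Okun's law: g_Y = g_Y* - β × Δu.
g_Y = 3.16 - 2.9 × (0.46) = 3.16 - 1.334 = 1.826%, i.e. 1.83% to 2 d.p.

1.83%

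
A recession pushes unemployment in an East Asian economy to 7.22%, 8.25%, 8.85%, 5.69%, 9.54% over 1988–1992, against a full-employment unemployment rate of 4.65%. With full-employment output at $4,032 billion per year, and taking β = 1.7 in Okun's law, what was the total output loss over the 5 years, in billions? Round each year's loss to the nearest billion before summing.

Year 1988: gap = -1.7 × (7.22 - 4.65) = -4.369%, loss ≈ 4032 × 4.369/100 ≈ 176.
Year 1989: gap = -1.7 × (8.25 - 4.65) = -6.12%, loss ≈ 4032 × 6.12/100 ≈ 247.
Year 1990: gap = -1.7 × (8.85 - 4.65) = -7.14%, loss ≈ 4032 × 7.14/100 ≈ 288.
Year 1991: gap = -1.7 × (5.69 - 4.65) = -1.768%, loss ≈ 4032 × 1.768/100 ≈ 71.
Year 1992: gap = -1.7 × (9.54 - 4.65) = -8.313%, loss ≈ 4032 × 8.313/100 ≈ 335.
Total lost output = 176 + 247 + 288 + 71 + 335 = 1117 billion.

$1,117 billion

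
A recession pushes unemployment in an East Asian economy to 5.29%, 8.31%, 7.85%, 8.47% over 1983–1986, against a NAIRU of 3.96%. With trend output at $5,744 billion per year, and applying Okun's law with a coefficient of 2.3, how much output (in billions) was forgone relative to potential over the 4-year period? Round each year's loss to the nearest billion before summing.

$1,861 billion

Year 1983: gap = -2.3 × (5.29 - 3.96) = -3.059%, loss ≈ 5744 × 3.059/100 ≈ 176.
Year 1984: gap = -2.3 × (8.31 - 3.96) = -10.005%, loss ≈ 5744 × 10.005/100 ≈ 575.
Year 1985: gap = -2.3 × (7.85 - 3.96) = -8.947%, loss ≈ 5744 × 8.947/100 ≈ 514.
Year 1986: gap = -2.3 × (8.47 - 3.96) = -10.373%, loss ≈ 5744 × 10.373/100 ≈ 596.
Total lost output = 176 + 575 + 514 + 596 = 1861 billion.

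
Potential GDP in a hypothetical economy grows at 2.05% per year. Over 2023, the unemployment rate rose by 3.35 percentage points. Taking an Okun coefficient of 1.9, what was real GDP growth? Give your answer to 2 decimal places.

Growth-rate Okun's law: g_Y = g_Y* - β × Δu.
g_Y = 2.05 - 1.9 × (3.35) = 2.05 - 6.365 = -4.315%, i.e. -4.32% to 2 d.p.

-4.32%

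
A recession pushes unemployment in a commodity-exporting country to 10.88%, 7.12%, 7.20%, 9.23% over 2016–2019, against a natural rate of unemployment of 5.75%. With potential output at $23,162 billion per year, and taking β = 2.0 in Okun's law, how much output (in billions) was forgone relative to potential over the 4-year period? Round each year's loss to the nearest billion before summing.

$5,295 billion

Year 2016: gap = -2.0 × (10.88 - 5.75) = -10.26%, loss ≈ 23162 × 10.26/100 ≈ 2376.
Year 2017: gap = -2.0 × (7.12 - 5.75) = -2.74%, loss ≈ 23162 × 2.74/100 ≈ 635.
Year 2018: gap = -2.0 × (7.2 - 5.75) = -2.9%, loss ≈ 23162 × 2.9/100 ≈ 672.
Year 2019: gap = -2.0 × (9.23 - 5.75) = -6.96%, loss ≈ 23162 × 6.96/100 ≈ 1612.
Total lost output = 2376 + 635 + 672 + 1612 = 5295 billion.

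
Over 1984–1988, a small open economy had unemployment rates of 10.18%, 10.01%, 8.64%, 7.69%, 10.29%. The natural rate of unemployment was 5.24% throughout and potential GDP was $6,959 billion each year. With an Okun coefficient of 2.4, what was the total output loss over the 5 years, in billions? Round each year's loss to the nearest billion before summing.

$3,442 billion

Year 1984: gap = -2.4 × (10.18 - 5.24) = -11.856%, loss ≈ 6959 × 11.856/100 ≈ 825.
Year 1985: gap = -2.4 × (10.01 - 5.24) = -11.448%, loss ≈ 6959 × 11.448/100 ≈ 797.
Year 1986: gap = -2.4 × (8.64 - 5.24) = -8.16%, loss ≈ 6959 × 8.16/100 ≈ 568.
Year 1987: gap = -2.4 × (7.69 - 5.24) = -5.88%, loss ≈ 6959 × 5.88/100 ≈ 409.
Year 1988: gap = -2.4 × (10.29 - 5.24) = -12.12%, loss ≈ 6959 × 12.12/100 ≈ 843.
Total lost output = 825 + 797 + 568 + 409 + 843 = 3442 billion.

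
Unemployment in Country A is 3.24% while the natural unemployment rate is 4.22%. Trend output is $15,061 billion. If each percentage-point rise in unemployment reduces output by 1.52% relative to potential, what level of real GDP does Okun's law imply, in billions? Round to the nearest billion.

$15,285 billion

Unemployment gap = 3.24 - 4.22 = -0.98 points, so the output gap is -1.52 × (-0.98) = 1.4896%.
Actual GDP = 15061 × (1 + 1.4896/100) = 15061 × 1.014896 ≈ 15285 billion.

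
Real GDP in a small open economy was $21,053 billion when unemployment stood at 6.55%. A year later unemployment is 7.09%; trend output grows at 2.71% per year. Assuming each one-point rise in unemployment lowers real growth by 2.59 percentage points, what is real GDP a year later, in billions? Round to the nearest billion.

$21,329 billion

Δu = 7.09 - 6.55 = 0.54 points.
Okun's law (growth form): g_Y = g_Y* - β × Δu = 2.71 - 2.59 × (0.54) = 2.71 - 1.3986 = 1.3114%.
Real GDP in the next year = 21053 × (1 + 1.3114/100) = 21053 × 1.013114 ≈ 21329 billion.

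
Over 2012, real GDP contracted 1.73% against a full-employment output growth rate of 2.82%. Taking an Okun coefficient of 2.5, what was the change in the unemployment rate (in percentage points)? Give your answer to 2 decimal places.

Growth-rate Okun's law: g_Y = g_Y* - β × Δu, so Δu = (g_Y* - g_Y)/β.
Δu = (2.82 + 1.73)/2.5 = 4.55/2.5 = 1.82 percentage points.

1.82 percentage points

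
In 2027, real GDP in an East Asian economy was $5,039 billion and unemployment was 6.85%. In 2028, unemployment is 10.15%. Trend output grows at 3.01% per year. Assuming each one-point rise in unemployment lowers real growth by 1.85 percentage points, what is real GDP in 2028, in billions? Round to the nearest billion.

$4,883 billion

Δu = 10.15 - 6.85 = 3.3 points.
Okun's law (growth form): g_Y = g_Y* - β × Δu = 3.01 - 1.85 × (3.30) = 3.01 - 6.105 = -3.095%.
Real GDP in the next year = 5039 × (1 - 3.095/100) = 5039 × 0.96905 ≈ 4883 billion.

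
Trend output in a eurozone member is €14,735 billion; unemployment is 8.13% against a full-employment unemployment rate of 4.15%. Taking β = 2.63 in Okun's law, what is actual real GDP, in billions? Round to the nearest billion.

€13,193 billion

Unemployment gap = 8.13 - 4.15 = 3.98 points, so the output gap is -2.63 × 3.98 = -10.4674%.
Actual GDP = 14735 × (1 - 10.4674/100) = 14735 × 0.895326 ≈ 13193 billion.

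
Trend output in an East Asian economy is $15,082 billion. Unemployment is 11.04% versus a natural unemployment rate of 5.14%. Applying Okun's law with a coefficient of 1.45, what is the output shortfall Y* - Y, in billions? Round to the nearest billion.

Output gap = -1.45 × (11.04 - 5.14) = -1.45 × 5.9 = -8.555%.
Actual GDP ≈ 15082 × 0.91445 ≈ 13792 billion, so the shortfall is 15082 - 13792 = 1290 billion.

$1,290 billion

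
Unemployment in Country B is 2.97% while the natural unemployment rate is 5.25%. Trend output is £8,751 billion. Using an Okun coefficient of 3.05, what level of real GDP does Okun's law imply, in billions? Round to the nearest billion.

£9,360 billion

Unemployment gap = 2.97 - 5.25 = -2.28 points, so the output gap is -3.05 × (-2.28) = 6.954%.
Actual GDP = 8751 × (1 + 6.954/100) = 8751 × 1.06954 ≈ 9360 billion.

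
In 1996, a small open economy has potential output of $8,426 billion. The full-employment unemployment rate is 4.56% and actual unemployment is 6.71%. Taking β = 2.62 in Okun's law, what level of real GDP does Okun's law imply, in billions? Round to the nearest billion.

$7,951 billion

Unemployment gap = 6.71 - 4.56 = 2.15 points, so the output gap is -2.62 × 2.15 = -5.633%.
Actual GDP = 8426 × (1 - 5.633/100) = 8426 × 0.94367 ≈ 7951 billion.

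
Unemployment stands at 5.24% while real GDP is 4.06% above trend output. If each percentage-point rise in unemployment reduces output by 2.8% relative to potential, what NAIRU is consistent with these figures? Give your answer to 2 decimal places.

6.69%

From Okun's law, u - u* = -(output gap)/β = -(4.06)/2.8 = -1.45 points.
So u* = 5.24 + 1.45 = 6.69%.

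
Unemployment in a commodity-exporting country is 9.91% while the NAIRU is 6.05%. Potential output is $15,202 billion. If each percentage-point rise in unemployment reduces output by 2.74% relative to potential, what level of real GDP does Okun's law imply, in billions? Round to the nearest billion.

$13,594 billion

Unemployment gap = 9.91 - 6.05 = 3.86 points, so the output gap is -2.74 × 3.86 = -10.5764%.
Actual GDP = 15202 × (1 - 10.5764/100) = 15202 × 0.894236 ≈ 13594 billion.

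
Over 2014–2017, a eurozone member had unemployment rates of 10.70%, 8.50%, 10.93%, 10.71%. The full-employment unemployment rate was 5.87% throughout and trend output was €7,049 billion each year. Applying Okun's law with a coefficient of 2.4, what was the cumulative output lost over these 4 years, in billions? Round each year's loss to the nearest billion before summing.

€2,937 billion

Year 2014: gap = -2.4 × (10.7 - 5.87) = -11.592%, loss ≈ 7049 × 11.592/100 ≈ 817.
Year 2015: gap = -2.4 × (8.5 - 5.87) = -6.312%, loss ≈ 7049 × 6.312/100 ≈ 445.
Year 2016: gap = -2.4 × (10.93 - 5.87) = -12.144%, loss ≈ 7049 × 12.144/100 ≈ 856.
Year 2017: gap = -2.4 × (10.71 - 5.87) = -11.616%, loss ≈ 7049 × 11.616/100 ≈ 819.
Total lost output = 817 + 445 + 856 + 819 = 2937 billion.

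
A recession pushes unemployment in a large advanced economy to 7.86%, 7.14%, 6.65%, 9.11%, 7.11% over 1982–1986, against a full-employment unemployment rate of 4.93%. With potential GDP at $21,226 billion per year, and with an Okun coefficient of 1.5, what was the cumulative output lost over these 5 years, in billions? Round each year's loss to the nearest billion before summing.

Year 1982: gap = -1.5 × (7.86 - 4.93) = -4.395%, loss ≈ 21226 × 4.395/100 ≈ 933.
Year 1983: gap = -1.5 × (7.14 - 4.93) = -3.315%, loss ≈ 21226 × 3.315/100 ≈ 704.
Year 1984: gap = -1.5 × (6.65 - 4.93) = -2.58%, loss ≈ 21226 × 2.58/100 ≈ 548.
Year 1985: gap = -1.5 × (9.11 - 4.93) = -6.27%, loss ≈ 21226 × 6.27/100 ≈ 1331.
Year 1986: gap = -1.5 × (7.11 - 4.93) = -3.27%, loss ≈ 21226 × 3.27/100 ≈ 694.
Total lost output = 933 + 704 + 548 + 1331 + 694 = 4210 billion.

$4,210 billion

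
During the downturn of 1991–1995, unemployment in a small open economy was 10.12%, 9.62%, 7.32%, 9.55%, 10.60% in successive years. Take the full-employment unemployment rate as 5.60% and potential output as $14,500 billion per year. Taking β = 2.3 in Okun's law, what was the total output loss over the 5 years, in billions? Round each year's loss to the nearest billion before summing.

Year 1991: gap = -2.3 × (10.12 - 5.6) = -10.396%, loss ≈ 14500 × 10.396/100 ≈ 1507.
Year 1992: gap = -2.3 × (9.62 - 5.6) = -9.246%, loss ≈ 14500 × 9.246/100 ≈ 1341.
Year 1993: gap = -2.3 × (7.32 - 5.6) = -3.956%, loss ≈ 14500 × 3.956/100 ≈ 574.
Year 1994: gap = -2.3 × (9.55 - 5.6) = -9.085%, loss ≈ 14500 × 9.085/100 ≈ 1317.
Year 1995: gap = -2.3 × (10.6 - 5.6) = -11.5%, loss ≈ 14500 × 11.5/100 ≈ 1668.
Total lost output = 1507 + 1341 + 574 + 1317 + 1668 = 6407 billion.

$6,407 billion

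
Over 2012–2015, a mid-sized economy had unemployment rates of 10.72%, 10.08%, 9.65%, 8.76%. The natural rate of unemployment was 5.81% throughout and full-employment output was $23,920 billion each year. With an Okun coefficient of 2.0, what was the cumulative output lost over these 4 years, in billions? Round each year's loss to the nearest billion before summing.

Year 2012: gap = -2.0 × (10.72 - 5.81) = -9.82%, loss ≈ 23920 × 9.82/100 ≈ 2349.
Year 2013: gap = -2.0 × (10.08 - 5.81) = -8.54%, loss ≈ 23920 × 8.54/100 ≈ 2043.
Year 2014: gap = -2.0 × (9.65 - 5.81) = -7.68%, loss ≈ 23920 × 7.68/100 ≈ 1837.
Year 2015: gap = -2.0 × (8.76 - 5.81) = -5.9%, loss ≈ 23920 × 5.9/100 ≈ 1411.
Total lost output = 2349 + 2043 + 1837 + 1411 = 7640 billion.

$7,640 billion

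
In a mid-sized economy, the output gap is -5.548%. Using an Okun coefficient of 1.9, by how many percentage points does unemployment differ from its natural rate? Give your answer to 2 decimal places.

Okun's law: output gap = -β × (u - u*), so u - u* = -(output gap)/β.
u - u* = -(-5.548)/1.9 = 2.92 percentage points.

2.92 percentage points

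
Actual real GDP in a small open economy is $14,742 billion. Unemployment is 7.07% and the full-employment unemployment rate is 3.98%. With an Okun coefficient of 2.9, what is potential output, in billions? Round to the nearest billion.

$16,193 billion

Unemployment gap = 7.07 - 3.98 = 3.09 points, so output gap = -2.9 × 3.09 = -8.961%.
Since Y = Y* × (1 + gap/100), Y* = 14742/0.91039 ≈ 16193 billion.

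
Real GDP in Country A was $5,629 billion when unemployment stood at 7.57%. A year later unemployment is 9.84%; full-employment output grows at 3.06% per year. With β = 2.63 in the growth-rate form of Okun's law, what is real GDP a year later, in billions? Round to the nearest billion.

$5,465 billion

Δu = 9.84 - 7.57 = 2.27 points.
Okun's law (growth form): g_Y = g_Y* - β × Δu = 3.06 - 2.63 × (2.27) = 3.06 - 5.9701 = -2.9101%.
Real GDP in the next year = 5629 × (1 - 2.9101/100) = 5629 × 0.970899 ≈ 5465 billion.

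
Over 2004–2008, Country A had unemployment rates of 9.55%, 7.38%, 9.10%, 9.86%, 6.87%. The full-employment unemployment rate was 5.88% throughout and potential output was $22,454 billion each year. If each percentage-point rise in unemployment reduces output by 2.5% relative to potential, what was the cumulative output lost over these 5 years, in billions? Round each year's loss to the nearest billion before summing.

$7,500 billion

Year 2004: gap = -2.5 × (9.55 - 5.88) = -9.175%, loss ≈ 22454 × 9.175/100 ≈ 2060.
Year 2005: gap = -2.5 × (7.38 - 5.88) = -3.75%, loss ≈ 22454 × 3.75/100 ≈ 842.
Year 2006: gap = -2.5 × (9.1 - 5.88) = -8.05%, loss ≈ 22454 × 8.05/100 ≈ 1808.
Year 2007: gap = -2.5 × (9.86 - 5.88) = -9.95%, loss ≈ 22454 × 9.95/100 ≈ 2234.
Year 2008: gap = -2.5 × (6.87 - 5.88) = -2.475%, loss ≈ 22454 × 2.475/100 ≈ 556.
Total lost output = 2060 + 842 + 1808 + 2234 + 556 = 7500 billion.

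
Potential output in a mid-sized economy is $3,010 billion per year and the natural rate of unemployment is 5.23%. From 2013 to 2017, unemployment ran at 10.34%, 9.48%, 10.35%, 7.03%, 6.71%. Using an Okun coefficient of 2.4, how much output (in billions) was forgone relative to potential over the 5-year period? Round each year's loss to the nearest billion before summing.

$1,283 billion

Year 2013: gap = -2.4 × (10.34 - 5.23) = -12.264%, loss ≈ 3010 × 12.264/100 ≈ 369.
Year 2014: gap = -2.4 × (9.48 - 5.23) = -10.2%, loss ≈ 3010 × 10.2/100 ≈ 307.
Year 2015: gap = -2.4 × (10.35 - 5.23) = -12.288%, loss ≈ 3010 × 12.288/100 ≈ 370.
Year 2016: gap = -2.4 × (7.03 - 5.23) = -4.32%, loss ≈ 3010 × 4.32/100 ≈ 130.
Year 2017: gap = -2.4 × (6.71 - 5.23) = -3.552%, loss ≈ 3010 × 3.552/100 ≈ 107.
Total lost output = 369 + 307 + 370 + 130 + 107 = 1283 billion.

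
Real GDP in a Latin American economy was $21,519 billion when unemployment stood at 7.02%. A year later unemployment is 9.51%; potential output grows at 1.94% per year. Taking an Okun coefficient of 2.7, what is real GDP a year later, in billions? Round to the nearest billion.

Δu = 9.51 - 7.02 = 2.49 points.
Okun's law (growth form): g_Y = g_Y* - β × Δu = 1.94 - 2.7 × (2.49) = 1.94 - 6.723 = -4.783%.
Real GDP in the next year = 21519 × (1 - 4.783/100) = 21519 × 0.95217 ≈ 20490 billion.

$20,490 billion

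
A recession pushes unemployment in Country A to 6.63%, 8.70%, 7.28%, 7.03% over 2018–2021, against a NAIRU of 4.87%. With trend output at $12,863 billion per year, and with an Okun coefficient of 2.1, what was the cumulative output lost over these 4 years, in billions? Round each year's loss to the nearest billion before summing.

Year 2018: gap = -2.1 × (6.63 - 4.87) = -3.696%, loss ≈ 12863 × 3.696/100 ≈ 475.
Year 2019: gap = -2.1 × (8.7 - 4.87) = -8.043%, loss ≈ 12863 × 8.043/100 ≈ 1035.
Year 2020: gap = -2.1 × (7.28 - 4.87) = -5.061%, loss ≈ 12863 × 5.061/100 ≈ 651.
Year 2021: gap = -2.1 × (7.03 - 4.87) = -4.536%, loss ≈ 12863 × 4.536/100 ≈ 583.
Total lost output = 475 + 1035 + 651 + 583 = 2744 billion.

$2,744 billion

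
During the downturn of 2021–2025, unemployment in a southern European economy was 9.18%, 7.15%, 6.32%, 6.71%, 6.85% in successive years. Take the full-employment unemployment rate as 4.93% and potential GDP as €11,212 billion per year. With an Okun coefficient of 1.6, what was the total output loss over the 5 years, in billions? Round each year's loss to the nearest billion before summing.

€2,072 billion

Year 2021: gap = -1.6 × (9.18 - 4.93) = -6.8%, loss ≈ 11212 × 6.8/100 ≈ 762.
Year 2022: gap = -1.6 × (7.15 - 4.93) = -3.552%, loss ≈ 11212 × 3.552/100 ≈ 398.
Year 2023: gap = -1.6 × (6.32 - 4.93) = -2.224%, loss ≈ 11212 × 2.224/100 ≈ 249.
Year 2024: gap = -1.6 × (6.71 - 4.93) = -2.848%, loss ≈ 11212 × 2.848/100 ≈ 319.
Year 2025: gap = -1.6 × (6.85 - 4.93) = -3.072%, loss ≈ 11212 × 3.072/100 ≈ 344.
Total lost output = 762 + 398 + 249 + 319 + 344 = 2072 billion.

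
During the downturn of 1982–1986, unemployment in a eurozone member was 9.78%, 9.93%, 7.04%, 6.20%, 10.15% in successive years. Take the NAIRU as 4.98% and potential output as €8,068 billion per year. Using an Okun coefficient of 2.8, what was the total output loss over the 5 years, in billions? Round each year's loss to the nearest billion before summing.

Year 1982: gap = -2.8 × (9.78 - 4.98) = -13.44%, loss ≈ 8068 × 13.44/100 ≈ 1084.
Year 1983: gap = -2.8 × (9.93 - 4.98) = -13.86%, loss ≈ 8068 × 13.86/100 ≈ 1118.
Year 1984: gap = -2.8 × (7.04 - 4.98) = -5.768%, loss ≈ 8068 × 5.768/100 ≈ 465.
Year 1985: gap = -2.8 × (6.2 - 4.98) = -3.416%, loss ≈ 8068 × 3.416/100 ≈ 276.
Year 1986: gap = -2.8 × (10.15 - 4.98) = -14.476%, loss ≈ 8068 × 14.476/100 ≈ 1168.
Total lost output = 1084 + 1118 + 465 + 276 + 1168 = 4111 billion.

€4,111 billion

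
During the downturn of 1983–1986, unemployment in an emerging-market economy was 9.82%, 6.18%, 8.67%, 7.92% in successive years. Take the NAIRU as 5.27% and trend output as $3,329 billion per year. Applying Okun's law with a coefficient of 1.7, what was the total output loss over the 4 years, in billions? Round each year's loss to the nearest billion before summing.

$650 billion

Year 1983: gap = -1.7 × (9.82 - 5.27) = -7.735%, loss ≈ 3329 × 7.735/100 ≈ 257.
Year 1984: gap = -1.7 × (6.18 - 5.27) = -1.547%, loss ≈ 3329 × 1.547/100 ≈ 51.
Year 1985: gap = -1.7 × (8.67 - 5.27) = -5.78%, loss ≈ 3329 × 5.78/100 ≈ 192.
Year 1986: gap = -1.7 × (7.92 - 5.27) = -4.505%, loss ≈ 3329 × 4.505/100 ≈ 150.
Total lost output = 257 + 51 + 192 + 150 = 650 billion.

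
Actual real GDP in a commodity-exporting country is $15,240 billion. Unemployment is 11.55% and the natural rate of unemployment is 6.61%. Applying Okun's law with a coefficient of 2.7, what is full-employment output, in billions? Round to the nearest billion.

$17,586 billion

Unemployment gap = 11.55 - 6.61 = 4.94 points, so output gap = -2.7 × 4.94 = -13.338%.
Since Y = Y* × (1 + gap/100), Y* = 15240/0.86662 ≈ 17586 billion.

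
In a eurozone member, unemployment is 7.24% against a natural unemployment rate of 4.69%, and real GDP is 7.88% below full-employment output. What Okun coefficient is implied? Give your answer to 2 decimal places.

Okun's law: output gap = -β × (u - u*).
-7.88 = -β × (7.24 - 4.69) = -β × 2.55, so β = 7.88/2.55 = 3.09.

β ≈ 3.09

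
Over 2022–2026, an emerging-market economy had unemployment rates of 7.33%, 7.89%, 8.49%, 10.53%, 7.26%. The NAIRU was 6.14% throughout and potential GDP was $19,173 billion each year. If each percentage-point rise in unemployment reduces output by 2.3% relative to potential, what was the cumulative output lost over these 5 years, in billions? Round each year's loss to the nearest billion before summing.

Year 2022: gap = -2.3 × (7.33 - 6.14) = -2.737%, loss ≈ 19173 × 2.737/100 ≈ 525.
Year 2023: gap = -2.3 × (7.89 - 6.14) = -4.025%, loss ≈ 19173 × 4.025/100 ≈ 772.
Year 2024: gap = -2.3 × (8.49 - 6.14) = -5.405%, loss ≈ 19173 × 5.405/100 ≈ 1036.
Year 2025: gap = -2.3 × (10.53 - 6.14) = -10.097%, loss ≈ 19173 × 10.097/100 ≈ 1936.
Year 2026: gap = -2.3 × (7.26 - 6.14) = -2.576%, loss ≈ 19173 × 2.576/100 ≈ 494.
Total lost output = 525 + 772 + 1036 + 1936 + 494 = 4763 billion.

$4,763 billion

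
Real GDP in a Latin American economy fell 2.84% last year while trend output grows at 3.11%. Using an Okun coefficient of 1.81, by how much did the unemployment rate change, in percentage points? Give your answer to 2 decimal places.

3.29 percentage points

Growth-rate Okun's law: g_Y = g_Y* - β × Δu, so Δu = (g_Y* - g_Y)/β.
Δu = (3.11 + 2.84)/1.81 = 5.95/1.81 = 3.29 percentage points.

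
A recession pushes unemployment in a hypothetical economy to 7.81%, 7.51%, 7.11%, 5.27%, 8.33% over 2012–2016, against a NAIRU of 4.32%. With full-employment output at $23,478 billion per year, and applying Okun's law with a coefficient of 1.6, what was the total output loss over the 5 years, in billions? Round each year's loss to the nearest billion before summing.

Year 2012: gap = -1.6 × (7.81 - 4.32) = -5.584%, loss ≈ 23478 × 5.584/100 ≈ 1311.
Year 2013: gap = -1.6 × (7.51 - 4.32) = -5.104%, loss ≈ 23478 × 5.104/100 ≈ 1198.
Year 2014: gap = -1.6 × (7.11 - 4.32) = -4.464%, loss ≈ 23478 × 4.464/100 ≈ 1048.
Year 2015: gap = -1.6 × (5.27 - 4.32) = -1.52%, loss ≈ 23478 × 1.52/100 ≈ 357.
Year 2016: gap = -1.6 × (8.33 - 4.32) = -6.416%, loss ≈ 23478 × 6.416/100 ≈ 1506.
Total lost output = 1311 + 1198 + 1048 + 357 + 1506 = 5420 billion.

$5,420 billion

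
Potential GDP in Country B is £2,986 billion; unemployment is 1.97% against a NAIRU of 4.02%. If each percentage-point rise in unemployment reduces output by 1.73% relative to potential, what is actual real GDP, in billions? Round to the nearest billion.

Unemployment gap = 1.97 - 4.02 = -2.05 points, so the output gap is -1.73 × (-2.05) = 3.5465%.
Actual GDP = 2986 × (1 + 3.5465/100) = 2986 × 1.035465 ≈ 3092 billion.

£3,092 billion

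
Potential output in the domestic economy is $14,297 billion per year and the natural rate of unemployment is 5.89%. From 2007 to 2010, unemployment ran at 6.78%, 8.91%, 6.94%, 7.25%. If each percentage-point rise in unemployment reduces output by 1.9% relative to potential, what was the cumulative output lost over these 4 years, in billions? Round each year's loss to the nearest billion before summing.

Year 2007: gap = -1.9 × (6.78 - 5.89) = -1.691%, loss ≈ 14297 × 1.691/100 ≈ 242.
Year 2008: gap = -1.9 × (8.91 - 5.89) = -5.738%, loss ≈ 14297 × 5.738/100 ≈ 820.
Year 2009: gap = -1.9 × (6.94 - 5.89) = -1.995%, loss ≈ 14297 × 1.995/100 ≈ 285.
Year 2010: gap = -1.9 × (7.25 - 5.89) = -2.584%, loss ≈ 14297 × 2.584/100 ≈ 369.
Total lost output = 242 + 820 + 285 + 369 = 1716 billion.

$1,716 billion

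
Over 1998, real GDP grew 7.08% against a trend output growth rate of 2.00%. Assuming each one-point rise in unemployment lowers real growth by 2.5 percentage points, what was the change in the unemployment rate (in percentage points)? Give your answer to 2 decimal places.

Growth-rate Okun's law: g_Y = g_Y* - β × Δu, so Δu = (g_Y* - g_Y)/β.
Δu = (2 - 7.08)/2.5 = -5.08/2.5 = -2.03 percentage points.

-2.03 percentage points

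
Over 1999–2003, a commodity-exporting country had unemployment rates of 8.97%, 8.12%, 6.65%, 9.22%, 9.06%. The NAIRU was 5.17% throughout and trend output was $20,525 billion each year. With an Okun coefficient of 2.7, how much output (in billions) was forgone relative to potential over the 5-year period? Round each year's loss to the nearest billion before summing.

Year 1999: gap = -2.7 × (8.97 - 5.17) = -10.26%, loss ≈ 20525 × 10.26/100 ≈ 2106.
Year 2000: gap = -2.7 × (8.12 - 5.17) = -7.965%, loss ≈ 20525 × 7.965/100 ≈ 1635.
Year 2001: gap = -2.7 × (6.65 - 5.17) = -3.996%, loss ≈ 20525 × 3.996/100 ≈ 820.
Year 2002: gap = -2.7 × (9.22 - 5.17) = -10.935%, loss ≈ 20525 × 10.935/100 ≈ 2244.
Year 2003: gap = -2.7 × (9.06 - 5.17) = -10.503%, loss ≈ 20525 × 10.503/100 ≈ 2156.
Total lost output = 2106 + 1635 + 820 + 2244 + 2156 = 8961 billion.

$8,961 billion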